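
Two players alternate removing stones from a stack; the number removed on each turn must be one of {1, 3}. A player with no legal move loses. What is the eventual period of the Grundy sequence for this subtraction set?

2

n :  0  1  2  3  4  5  6  7  8  9 10 11 12 13 14
G :  0  1  0  1  0  1  0  1  0  1  0  1  0  1  0
G(n+2) = G(n) holds for n = 0,…,2 (a full window of length max(S) = 3), so the sequence is purely periodic with period 2.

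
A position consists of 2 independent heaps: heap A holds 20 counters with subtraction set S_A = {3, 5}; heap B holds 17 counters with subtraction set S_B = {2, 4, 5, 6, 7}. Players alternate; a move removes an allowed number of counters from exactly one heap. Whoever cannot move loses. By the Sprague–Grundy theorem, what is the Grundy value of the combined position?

5

Heap A, S = {3, 5}:
G(0) = 0
G(1) = mex{} = 0
G(2) = mex{} = 0
G(3) = mex{0} = 1
G(4) = mex{0} = 1
G(5) = mex{0,0} = 1
G(6) = mex{1,0} = 2
G(7) = mex{1,0} = 2
G(8) = mex{1,1} = 0
G(9) = mex{2,1} = 0
G(10) = mex{2,1} = 0
G(11) = mex{0,2} = 1
G(12) = mex{0,2} = 1
G(13) = mex{0,0} = 1
G(14) = mex{1,0} = 2
G(15) = mex{1,0} = 2
G(16) = mex{1,1} = 0
G(17) = mex{2,1} = 0
G(18) = mex{2,1} = 0
G(19) = mex{0,2} = 1
G(20) = mex{0,2} = 1
G_A(20) = 1.
Heap B, S = {2, 4, 5, 6, 7}:
n :  0  1  2  3  4  5  6  7  8  9 10 11 12 13 14 15 16 17
G :  0  0  1  1  2  2  3  3  4  0  0  1  1  2  2  3  3  4
G_B(17) = 4.
Combined Grundy value = 1 ⊕ 4 = 5.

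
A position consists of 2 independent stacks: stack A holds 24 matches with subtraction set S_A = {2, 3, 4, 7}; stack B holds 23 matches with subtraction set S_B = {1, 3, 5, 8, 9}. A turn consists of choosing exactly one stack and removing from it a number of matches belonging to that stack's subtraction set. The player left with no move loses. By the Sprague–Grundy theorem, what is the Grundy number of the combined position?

0

Stack A, S = {2, 3, 4, 7}:
n :  0  1  2  3  4  5  6  7  8  9 10 11 12 13 14 15 16 17 18 19 20 21 22 23 24
G :  0  0  1  1  2  2  0  3  1  4  2  0  0  1  1  2  2  0  3  1  4  2  0  0  1
G_A(24) = 1.
Stack B, S = {1, 3, 5, 8, 9}:
G(0) = 0
G(1) = mex{0} = 1
G(2) = mex{1} = 0
G(3) = mex{0,0} = 1
G(4) = mex{1,1} = 0
G(5) = mex{0,0,0} = 1
G(6) = mex{1,1,1} = 0
G(7) = mex{0,0,0} = 1
G(8) = mex{1,1,1,0} = 2
G(9) = mex{2,0,0,1,0} = 3
G(10) = mex{3,1,1,0,1} = 2
G(11) = mex{2,2,0,1,0} = 3
G(12) = mex{3,3,1,0,1} = 2
G(13) = mex{2,2,2,1,0} = 3
G(14) = mex{3,3,3,0,1} = 2
G(15) = mex{2,2,2,1,0} = 3
G(16) = mex{3,3,3,2,1} = 0
G(17) = mex{0,2,2,3,2} = 1
G(18) = mex{1,3,3,2,3} = 0
G(19) = mex{0,0,2,3,2} = 1
G(20) = mex{1,1,3,2,3} = 0
G(21) = mex{0,0,0,3,2} = 1
G(22) = mex{1,1,1,2,3} = 0
G(23) = mex{0,0,0,3,2} = 1
G_B(23) = 1.
Combined Grundy value = 1 ⊕ 1 = 0.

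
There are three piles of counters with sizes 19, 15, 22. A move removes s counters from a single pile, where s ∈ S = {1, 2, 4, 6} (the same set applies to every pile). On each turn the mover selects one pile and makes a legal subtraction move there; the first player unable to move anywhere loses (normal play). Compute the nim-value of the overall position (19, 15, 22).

7

All piles use S = {1, 2, 4, 6}:
G(0) = 0
G(1) = mex{0} = 1
G(2) = mex{1,0} = 2
G(3) = mex{2,1} = 0
G(4) = mex{0,2,0} = 1
G(5) = mex{1,0,1} = 2
G(6) = mex{2,1,2,0} = 3
G(7) = mex{3,2,0,1} = 4
G(8) = mex{4,3,1,2} = 0
G(9) = mex{0,4,2,0} = 1
G(10) = mex{1,0,3,1} = 2
G(11) = mex{2,1,4,2} = 0
G(12) = mex{0,2,0,3} = 1
G(13) = mex{1,0,1,4} = 2
G(14) = mex{2,1,2,0} = 3
G(15) = mex{3,2,0,1} = 4
G(16) = mex{4,3,1,2} = 0
G(17) = mex{0,4,2,0} = 1
G(18) = mex{1,0,3,1} = 2
G(19) = mex{2,1,4,2} = 0
G(20) = mex{0,2,0,3} = 1
G(21) = mex{1,0,1,4} = 2
G(22) = mex{2,1,2,0} = 3
Pile A: G(19) = 0.
Pile B: G(15) = 4.
Pile C: G(22) = 3.
Combined Grundy value = 0 ⊕ 4 ⊕ 3 = 7.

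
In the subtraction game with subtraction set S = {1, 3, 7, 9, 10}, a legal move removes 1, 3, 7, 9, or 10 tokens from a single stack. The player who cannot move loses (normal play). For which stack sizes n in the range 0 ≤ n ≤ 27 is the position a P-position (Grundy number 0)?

n :  0  1  2  3  4  5  6  7  8  9 10 11 12 13 14 15 16 17 18 19 20 21 22 23 24 25 26 27
G :  0  1  0  1  0  1  0  1  0  1  2  3  2  3  2  3  2  3  2  0  1  0  1  0  1  0  1  0
P-positions are exactly the n with G(n) = 0.

0, 2, 4, 6, 8, 19, 21, 23, 25, 27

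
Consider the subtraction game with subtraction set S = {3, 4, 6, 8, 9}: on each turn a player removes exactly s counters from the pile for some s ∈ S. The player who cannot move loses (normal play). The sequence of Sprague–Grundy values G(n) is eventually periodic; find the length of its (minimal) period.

G(0) = 0
G(1) = mex{} = 0
G(2) = mex{} = 0
G(3) = mex{0} = 1
G(4) = mex{0,0} = 1
G(5) = mex{0,0} = 1
G(6) = mex{1,0,0} = 2
G(7) = mex{1,1,0} = 2
G(8) = mex{1,1,0,0} = 2
G(9) = mex{2,1,1,0,0} = 3
G(10) = mex{2,2,1,0,0} = 3
G(11) = mex{2,2,1,1,0} = 3
G(12) = mex{3,2,2,1,1} = 0
G(13) = mex{3,3,2,1,1} = 0
G(14) = mex{3,3,2,2,1} = 0
G(15) = mex{0,3,3,2,2} = 1
G(16) = mex{0,0,3,2,2} = 1
G(17) = mex{0,0,3,3,2} = 1
G(18) = mex{1,0,0,3,3} = 2
G(19) = mex{1,1,0,3,3} = 2
G(20) = mex{1,1,0,0,3} = 2
G(21) = mex{2,1,1,0,0} = 3
G(22) = mex{2,2,1,0,0} = 3
G(23) = mex{2,2,1,1,0} = 3
G(24) = mex{3,2,2,1,1} = 0
G(25) = mex{3,3,2,1,1} = 0
G(n+12) = G(n) holds for n = 0,…,8 (a full window of length max(S) = 9), so the sequence is purely periodic with period 12.

12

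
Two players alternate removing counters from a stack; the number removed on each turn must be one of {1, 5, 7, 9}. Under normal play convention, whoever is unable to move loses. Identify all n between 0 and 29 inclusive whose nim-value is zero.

G(0) = 0
G(1) = mex{0} = 1
G(2) = mex{1} = 0
G(3) = mex{0} = 1
G(4) = mex{1} = 0
G(5) = mex{0,0} = 1
G(6) = mex{1,1} = 0
G(7) = mex{0,0,0} = 1
G(8) = mex{1,1,1} = 0
G(9) = mex{0,0,0,0} = 1
G(10) = mex{1,1,1,1} = 0
G(11) = mex{0,0,0,0} = 1
G(12) = mex{1,1,1,1} = 0
G(13) = mex{0,0,0,0} = 1
G(14) = mex{1,1,1,1} = 0
G(15) = mex{0,0,0,0} = 1
G(16) = mex{1,1,1,1} = 0
G(17) = mex{0,0,0,0} = 1
G(18) = mex{1,1,1,1} = 0
G(19) = mex{0,0,0,0} = 1
G(20) = mex{1,1,1,1} = 0
G(21) = mex{0,0,0,0} = 1
G(22) = mex{1,1,1,1} = 0
G(23) = mex{0,0,0,0} = 1
G(24) = mex{1,1,1,1} = 0
G(25) = mex{0,0,0,0} = 1
G(26) = mex{1,1,1,1} = 0
G(27) = mex{0,0,0,0} = 1
G(28) = mex{1,1,1,1} = 0
G(29) = mex{0,0,0,0} = 1
P-positions are exactly the n with G(n) = 0.

0, 2, 4, 6, 8, 10, 12, 14, 16, 18, 20, 22, 24, 26, 28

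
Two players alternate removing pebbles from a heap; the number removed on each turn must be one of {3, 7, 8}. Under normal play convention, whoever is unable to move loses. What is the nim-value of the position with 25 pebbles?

1

G(0) = 0
G(1) = mex{} = 0
G(2) = mex{} = 0
G(3) = mex{0} = 1
G(4) = mex{0} = 1
G(5) = mex{0} = 1
G(6) = mex{1} = 0
G(7) = mex{1,0} = 2
G(8) = mex{1,0,0} = 2
G(9) = mex{0,0,0} = 1
G(10) = mex{2,1,0} = 3
G(11) = mex{2,1,1} = 0
G(12) = mex{1,1,1} = 0
G(13) = mex{3,0,1} = 2
G(14) = mex{0,2,0} = 1
G(15) = mex{0,2,2} = 1
G(16) = mex{2,1,2} = 0
G(17) = mex{1,3,1} = 0
G(18) = mex{1,0,3} = 2
G(19) = mex{0,0,0} = 1
G(20) = mex{0,2,0} = 1
G(21) = mex{2,1,2} = 0
G(22) = mex{1,1,1} = 0
G(23) = mex{1,0,1} = 2
G(24) = mex{0,0,0} = 1
G(25) = mex{0,2,0} = 1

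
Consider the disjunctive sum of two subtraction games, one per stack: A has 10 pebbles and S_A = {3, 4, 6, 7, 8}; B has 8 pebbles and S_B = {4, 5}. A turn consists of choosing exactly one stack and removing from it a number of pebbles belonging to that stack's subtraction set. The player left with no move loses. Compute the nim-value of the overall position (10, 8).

1

Stack A, S = {3, 4, 6, 7, 8}:
G(0) = 0
G(1) = mex{} = 0
G(2) = mex{} = 0
G(3) = mex{0} = 1
G(4) = mex{0,0} = 1
G(5) = mex{0,0} = 1
G(6) = mex{1,0,0} = 2
G(7) = mex{1,1,0,0} = 2
G(8) = mex{1,1,0,0,0} = 2
G(9) = mex{2,1,1,0,0} = 3
G(10) = mex{2,2,1,1,0} = 3
G_A(10) = 3.
Stack B, S = {4, 5}:
n : 0 1 2 3 4 5 6 7 8
G : 0 0 0 0 1 1 1 1 2
G_B(8) = 2.
Combined Grundy value = 3 ⊕ 2 = 1.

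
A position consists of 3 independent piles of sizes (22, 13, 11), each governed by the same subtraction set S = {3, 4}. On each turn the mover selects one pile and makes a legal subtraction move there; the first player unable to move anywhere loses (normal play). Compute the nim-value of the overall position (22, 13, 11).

3

All piles use S = {3, 4}:
G(0) = 0
G(1) = mex{} = 0
G(2) = mex{} = 0
G(3) = mex{0} = 1
G(4) = mex{0,0} = 1
G(5) = mex{0,0} = 1
G(6) = mex{1,0} = 2
G(7) = mex{1,1} = 0
G(8) = mex{1,1} = 0
G(9) = mex{2,1} = 0
G(10) = mex{0,2} = 1
G(11) = mex{0,0} = 1
G(12) = mex{0,0} = 1
G(13) = mex{1,0} = 2
G(14) = mex{1,1} = 0
G(15) = mex{1,1} = 0
G(16) = mex{2,1} = 0
G(17) = mex{0,2} = 1
G(18) = mex{0,0} = 1
G(19) = mex{0,0} = 1
G(20) = mex{1,0} = 2
G(21) = mex{1,1} = 0
G(22) = mex{1,1} = 0
Pile A: G(22) = 0.
Pile B: G(13) = 2.
Pile C: G(11) = 1.
Combined Grundy value = 0 ⊕ 2 ⊕ 1 = 3.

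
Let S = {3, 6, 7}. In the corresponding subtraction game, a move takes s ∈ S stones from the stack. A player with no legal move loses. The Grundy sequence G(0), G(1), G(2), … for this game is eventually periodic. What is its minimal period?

10

G(0) = 0
G(1) = mex{} = 0
G(2) = mex{} = 0
G(3) = mex{0} = 1
G(4) = mex{0} = 1
G(5) = mex{0} = 1
G(6) = mex{1,0} = 2
G(7) = mex{1,0,0} = 2
G(8) = mex{1,0,0} = 2
G(9) = mex{2,1,0} = 3
G(10) = mex{2,1,1} = 0
G(11) = mex{2,1,1} = 0
G(12) = mex{3,2,1} = 0
G(13) = mex{0,2,2} = 1
G(14) = mex{0,2,2} = 1
G(15) = mex{0,3,2} = 1
G(16) = mex{1,0,3} = 2
G(17) = mex{1,0,0} = 2
G(18) = mex{1,0,0} = 2
G(19) = mex{2,1,0} = 3
G(20) = mex{2,1,1} = 0
G(21) = mex{2,1,1} = 0
G(n+10) = G(n) holds for n = 0,…,6 (a full window of length max(S) = 7), so the sequence is purely periodic with period 10.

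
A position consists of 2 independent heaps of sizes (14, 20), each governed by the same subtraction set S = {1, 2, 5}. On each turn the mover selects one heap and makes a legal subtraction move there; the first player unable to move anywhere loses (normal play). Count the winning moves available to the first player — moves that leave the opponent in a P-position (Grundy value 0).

All heaps use S = {1, 2, 5}:
G(0) = 0
G(1) = mex{0} = 1
G(2) = mex{1,0} = 2
G(3) = mex{2,1} = 0
G(4) = mex{0,2} = 1
G(5) = mex{1,0,0} = 2
G(6) = mex{2,1,1} = 0
G(7) = mex{0,2,2} = 1
G(8) = mex{1,0,0} = 2
G(9) = mex{2,1,1} = 0
G(10) = mex{0,2,2} = 1
G(11) = mex{1,0,0} = 2
G(12) = mex{2,1,1} = 0
G(13) = mex{0,2,2} = 1
G(14) = mex{1,0,0} = 2
G(15) = mex{2,1,1} = 0
G(16) = mex{0,2,2} = 1
G(17) = mex{1,0,0} = 2
G(18) = mex{2,1,1} = 0
G(19) = mex{0,2,2} = 1
G(20) = mex{1,0,0} = 2
Heap A: G(14) = 2.
Heap B: G(20) = 2.
Combined Grundy value = 2 ⊕ 2 = 0.
A winning move leaves total XOR = 0, i.e. changes one component's Grundy value g to g ⊕ X where X is the current total.
Heap A: target g' = 2⊕0 = 2, but every legal move changes the Grundy value (mex property), so 0 moves.
Heap B: target g' = 2⊕0 = 2, but every legal move changes the Grundy value (mex property), so 0 moves.

0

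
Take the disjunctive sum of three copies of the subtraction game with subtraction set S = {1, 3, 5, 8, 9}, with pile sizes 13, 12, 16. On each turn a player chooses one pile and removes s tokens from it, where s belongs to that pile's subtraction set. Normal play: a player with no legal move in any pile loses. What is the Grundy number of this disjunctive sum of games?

1

All piles use S = {1, 3, 5, 8, 9}:
n :  0  1  2  3  4  5  6  7  8  9 10 11 12 13 14 15 16
G :  0  1  0  1  0  1  0  1  2  3  2  3  2  3  2  3  0
Pile A: G(13) = 3.
Pile B: G(12) = 2.
Pile C: G(16) = 0.
Combined Grundy value = 3 ⊕ 2 ⊕ 0 = 1.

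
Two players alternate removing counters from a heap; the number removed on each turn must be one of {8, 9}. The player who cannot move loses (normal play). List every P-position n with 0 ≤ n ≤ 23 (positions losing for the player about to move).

n :  0  1  2  3  4  5  6  7  8  9 10 11 12 13 14 15 16 17 18 19 20 21 22 23
G :  0  0  0  0  0  0  0  0  1  1  1  1  1  1  1  1  2  0  0  0  0  0  0  0
P-positions are exactly the n with G(n) = 0.

0, 1, 2, 3, 4, 5, 6, 7, 17, 18, 19, 20, 21, 22, 23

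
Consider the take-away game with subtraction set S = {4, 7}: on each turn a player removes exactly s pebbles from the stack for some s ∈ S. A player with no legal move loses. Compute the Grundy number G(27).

1

n :  0  1  2  3  4  5  6  7  8  9 10 11 12 13 14 15 16 17 18 19 20 21 22 23 24 25 26 27
G :  0  0  0  0  1  1  1  1  2  2  2  0  0  0  0  1  1  1  1  2  2  2  0  0  0  0  1  1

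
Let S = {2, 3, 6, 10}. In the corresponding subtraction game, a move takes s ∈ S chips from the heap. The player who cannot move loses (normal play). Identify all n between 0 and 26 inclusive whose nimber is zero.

0, 1, 5, 9, 13, 14, 18, 22, 26

n :  0  1  2  3  4  5  6  7  8  9 10 11 12 13 14 15 16 17 18 19 20 21 22 23 24 25 26
G :  0  0  1  1  2  0  3  1  2  0  3  1  2  0  0  1  1  2  0  3  1  2  0  3  1  2  0
P-positions are exactly the n with G(n) = 0.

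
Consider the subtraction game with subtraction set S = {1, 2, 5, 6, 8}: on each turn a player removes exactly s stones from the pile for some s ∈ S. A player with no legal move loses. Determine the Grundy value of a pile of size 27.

G(0) = 0
G(1) = mex{0} = 1
G(2) = mex{1,0} = 2
G(3) = mex{2,1} = 0
G(4) = mex{0,2} = 1
G(5) = mex{1,0,0} = 2
G(6) = mex{2,1,1,0} = 3
G(7) = mex{3,2,2,1} = 0
G(8) = mex{0,3,0,2,0} = 1
G(9) = mex{1,0,1,0,1} = 2
G(10) = mex{2,1,2,1,2} = 0
G(11) = mex{0,2,3,2,0} = 1
G(12) = mex{1,0,0,3,1} = 2
G(13) = mex{2,1,1,0,2} = 3
G(14) = mex{3,2,2,1,3} = 0
G(15) = mex{0,3,0,2,0} = 1
G(16) = mex{1,0,1,0,1} = 2
G(17) = mex{2,1,2,1,2} = 0
G(18) = mex{0,2,3,2,0} = 1
G(19) = mex{1,0,0,3,1} = 2
G(20) = mex{2,1,1,0,2} = 3
G(21) = mex{3,2,2,1,3} = 0
G(22) = mex{0,3,0,2,0} = 1
G(23) = mex{1,0,1,0,1} = 2
G(24) = mex{2,1,2,1,2} = 0
G(25) = mex{0,2,3,2,0} = 1
G(26) = mex{1,0,0,3,1} = 2
G(27) = mex{2,1,1,0,2} = 3

3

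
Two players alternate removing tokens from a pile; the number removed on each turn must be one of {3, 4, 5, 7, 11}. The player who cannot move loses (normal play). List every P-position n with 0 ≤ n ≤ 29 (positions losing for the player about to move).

n :  0  1  2  3  4  5  6  7  8  9 10 11 12 13 14 15 16 17 18 19 20 21 22 23 24 25 26 27 28 29
G :  0  0  0  1  1  1  2  2  2  3  0  3  4  1  4  5  0  3  0  1  2  1  2  3  0  3  0  1  2  1
P-positions are exactly the n with G(n) = 0.

0, 1, 2, 10, 16, 18, 24, 26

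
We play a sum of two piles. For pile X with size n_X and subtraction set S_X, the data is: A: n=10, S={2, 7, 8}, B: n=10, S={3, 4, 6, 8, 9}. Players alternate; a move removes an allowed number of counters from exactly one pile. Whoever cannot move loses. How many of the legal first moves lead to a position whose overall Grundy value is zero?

2

Pile A, S = {2, 7, 8}:
G(0) = 0
G(1) = mex{} = 0
G(2) = mex{0} = 1
G(3) = mex{0} = 1
G(4) = mex{1} = 0
G(5) = mex{1} = 0
G(6) = mex{0} = 1
G(7) = mex{0,0} = 1
G(8) = mex{1,0,0} = 2
G(9) = mex{1,1,0} = 2
G(10) = mex{2,1,1} = 0
G_A(10) = 0.
Pile B, S = {3, 4, 6, 8, 9}:
n :  0  1  2  3  4  5  6  7  8  9 10
G :  0  0  0  1  1  1  2  2  2  3  3
G_B(10) = 3.
Combined Grundy value = 0 ⊕ 3 = 3.
A winning move leaves total XOR = 0, i.e. changes one component's Grundy value g to g ⊕ X where X is the current total.
Pile A: need g' = 0⊕3 = 3. Options: 10−2→G=2, 10−7→G=1, 10−8→G=1. Hits: 0.
Pile B: need g' = 3⊕3 = 0. Options: 10−3→G=2, 10−4→G=2, 10−6→G=1, 10−8→G=0, 10−9→G=0. Hits: 2.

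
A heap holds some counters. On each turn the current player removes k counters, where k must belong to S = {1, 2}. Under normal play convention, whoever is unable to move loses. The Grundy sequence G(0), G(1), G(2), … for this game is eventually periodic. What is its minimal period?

3

G(0) = 0
G(1) = mex{0} = 1
G(2) = mex{1,0} = 2
G(3) = mex{2,1} = 0
G(4) = mex{0,2} = 1
G(5) = mex{1,0} = 2
G(6) = mex{2,1} = 0
G(7) = mex{0,2} = 1
G(8) = mex{1,0} = 2
G(9) = mex{2,1} = 0
G(10) = mex{0,2} = 1
G(11) = mex{1,0} = 2
G(12) = mex{2,1} = 0
G(13) = mex{0,2} = 1
G(14) = mex{1,0} = 2
G(n+3) = G(n) holds for n = 0,…,1 (a full window of length max(S) = 2), so the sequence is purely periodic with period 3.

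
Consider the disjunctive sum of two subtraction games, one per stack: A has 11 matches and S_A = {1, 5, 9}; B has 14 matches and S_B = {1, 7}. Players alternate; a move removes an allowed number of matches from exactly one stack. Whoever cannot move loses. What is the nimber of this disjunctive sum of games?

Stack A, S = {1, 5, 9}:
G(0) = 0
G(1) = mex{0} = 1
G(2) = mex{1} = 0
G(3) = mex{0} = 1
G(4) = mex{1} = 0
G(5) = mex{0,0} = 1
G(6) = mex{1,1} = 0
G(7) = mex{0,0} = 1
G(8) = mex{1,1} = 0
G(9) = mex{0,0,0} = 1
G(10) = mex{1,1,1} = 0
G(11) = mex{0,0,0} = 1
G_A(11) = 1.
Stack B, S = {1, 7}:
n :  0  1  2  3  4  5  6  7  8  9 10 11 12 13 14
G :  0  1  0  1  0  1  0  1  0  1  0  1  0  1  0
G_B(14) = 0.
Combined Grundy value = 1 ⊕ 0 = 1.

1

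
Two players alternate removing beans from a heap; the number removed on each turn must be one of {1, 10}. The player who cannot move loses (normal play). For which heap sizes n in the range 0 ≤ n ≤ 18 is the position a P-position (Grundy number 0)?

0, 2, 4, 6, 8, 11, 13, 15, 17

G(0) = 0
G(1) = mex{0} = 1
G(2) = mex{1} = 0
G(3) = mex{0} = 1
G(4) = mex{1} = 0
G(5) = mex{0} = 1
G(6) = mex{1} = 0
G(7) = mex{0} = 1
G(8) = mex{1} = 0
G(9) = mex{0} = 1
G(10) = mex{1,0} = 2
G(11) = mex{2,1} = 0
G(12) = mex{0,0} = 1
G(13) = mex{1,1} = 0
G(14) = mex{0,0} = 1
G(15) = mex{1,1} = 0
G(16) = mex{0,0} = 1
G(17) = mex{1,1} = 0
G(18) = mex{0,0} = 1
P-positions are exactly the n with G(n) = 0.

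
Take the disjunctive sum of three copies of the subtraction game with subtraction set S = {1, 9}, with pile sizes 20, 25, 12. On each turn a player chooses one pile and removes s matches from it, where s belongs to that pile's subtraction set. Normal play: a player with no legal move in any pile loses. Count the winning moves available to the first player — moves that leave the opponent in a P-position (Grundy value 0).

6

All piles use S = {1, 9}:
n :  0  1  2  3  4  5  6  7  8  9 10 11 12 13 14 15 16 17 18 19 20 21 22 23 24 25
G :  0  1  0  1  0  1  0  1  0  1  0  1  0  1  0  1  0  1  0  1  0  1  0  1  0  1
Pile A: G(20) = 0.
Pile B: G(25) = 1.
Pile C: G(12) = 0.
Combined Grundy value = 0 ⊕ 1 ⊕ 0 = 1.
A winning move leaves total XOR = 0, i.e. changes one component's Grundy value g to g ⊕ X where X is the current total.
Pile A: need g' = 0⊕1 = 1. Options: 20−1→G=1, 20−9→G=1. Hits: 2.
Pile B: need g' = 1⊕1 = 0. Options: 25−1→G=0, 25−9→G=0. Hits: 2.
Pile C: need g' = 0⊕1 = 1. Options: 12−1→G=1, 12−9→G=1. Hits: 2.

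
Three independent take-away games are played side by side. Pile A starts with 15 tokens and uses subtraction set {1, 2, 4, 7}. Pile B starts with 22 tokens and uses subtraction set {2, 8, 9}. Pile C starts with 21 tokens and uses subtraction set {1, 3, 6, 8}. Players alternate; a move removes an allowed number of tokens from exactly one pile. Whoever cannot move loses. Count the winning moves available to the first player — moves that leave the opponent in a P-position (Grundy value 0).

Pile A, S = {1, 2, 4, 7}:
G(0) = 0
G(1) = mex{0} = 1
G(2) = mex{1,0} = 2
G(3) = mex{2,1} = 0
G(4) = mex{0,2,0} = 1
G(5) = mex{1,0,1} = 2
G(6) = mex{2,1,2} = 0
G(7) = mex{0,2,0,0} = 1
G(8) = mex{1,0,1,1} = 2
G(9) = mex{2,1,2,2} = 0
G(10) = mex{0,2,0,0} = 1
G(11) = mex{1,0,1,1} = 2
G(12) = mex{2,1,2,2} = 0
G(13) = mex{0,2,0,0} = 1
G(14) = mex{1,0,1,1} = 2
G(15) = mex{2,1,2,2} = 0
G_A(15) = 0.
Pile B, S = {2, 8, 9}:
G(0) = 0
G(1) = mex{} = 0
G(2) = mex{0} = 1
G(3) = mex{0} = 1
G(4) = mex{1} = 0
G(5) = mex{1} = 0
G(6) = mex{0} = 1
G(7) = mex{0} = 1
G(8) = mex{1,0} = 2
G(9) = mex{1,0,0} = 2
G(10) = mex{2,1,0} = 3
G(11) = mex{2,1,1} = 0
G(12) = mex{3,0,1} = 2
G(13) = mex{0,0,0} = 1
G(14) = mex{2,1,0} = 3
G(15) = mex{1,1,1} = 0
G(16) = mex{3,2,1} = 0
G(17) = mex{0,2,2} = 1
G(18) = mex{0,3,2} = 1
G(19) = mex{1,0,3} = 2
G(20) = mex{1,2,0} = 3
G(21) = mex{2,1,2} = 0
G(22) = mex{3,3,1} = 0
G_B(22) = 0.
Pile C, S = {1, 3, 6, 8}:
n :  0  1  2  3  4  5  6  7  8  9 10 11 12 13 14 15 16 17 18 19 20 21
G :  0  1  0  1  0  1  2  3  2  0  1  0  1  0  1  2  3  2  0  1  0  1
G_C(21) = 1.
Combined Grundy value = 0 ⊕ 0 ⊕ 1 = 1.
A winning move leaves total XOR = 0, i.e. changes one component's Grundy value g to g ⊕ X where X is the current total.
Pile A: need g' = 0⊕1 = 1. Options: 15−1→G=2, 15−2→G=1, 15−4→G=2, 15−7→G=2. Hits: 1.
Pile B: need g' = 0⊕1 = 1. Options: 22−2→G=3, 22−8→G=3, 22−9→G=1. Hits: 1.
Pile C: need g' = 1⊕1 = 0. Options: 21−1→G=0, 21−3→G=0, 21−6→G=2, 21−8→G=0. Hits: 3.

5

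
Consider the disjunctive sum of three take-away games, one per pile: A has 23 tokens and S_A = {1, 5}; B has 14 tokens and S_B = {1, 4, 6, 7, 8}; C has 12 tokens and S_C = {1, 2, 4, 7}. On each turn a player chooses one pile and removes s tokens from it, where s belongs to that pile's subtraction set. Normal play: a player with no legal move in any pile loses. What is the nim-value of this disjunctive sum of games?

1

Pile A, S = {1, 5}:
n :  0  1  2  3  4  5  6  7  8  9 10 11 12 13 14 15 16 17 18 19 20 21 22 23
G :  0  1  0  1  0  1  0  1  0  1  0  1  0  1  0  1  0  1  0  1  0  1  0  1
G_A(23) = 1.
Pile B, S = {1, 4, 6, 7, 8}:
G(0) = 0
G(1) = mex{0} = 1
G(2) = mex{1} = 0
G(3) = mex{0} = 1
G(4) = mex{1,0} = 2
G(5) = mex{2,1} = 0
G(6) = mex{0,0,0} = 1
G(7) = mex{1,1,1,0} = 2
G(8) = mex{2,2,0,1,0} = 3
G(9) = mex{3,0,1,0,1} = 2
G(10) = mex{2,1,2,1,0} = 3
G(11) = mex{3,2,0,2,1} = 4
G(12) = mex{4,3,1,0,2} = 5
G(13) = mex{5,2,2,1,0} = 3
G(14) = mex{3,3,3,2,1} = 0
G_B(14) = 0.
Pile C, S = {1, 2, 4, 7}:
n :  0  1  2  3  4  5  6  7  8  9 10 11 12
G :  0  1  2  0  1  2  0  1  2  0  1  2  0
G_C(12) = 0.
Combined Grundy value = 1 ⊕ 0 ⊕ 0 = 1.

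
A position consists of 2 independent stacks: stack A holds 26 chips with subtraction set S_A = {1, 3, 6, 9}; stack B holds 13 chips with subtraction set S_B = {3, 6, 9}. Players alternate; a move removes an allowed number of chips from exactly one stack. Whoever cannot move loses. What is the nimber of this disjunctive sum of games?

Stack A, S = {1, 3, 6, 9}:
G(0) = 0
G(1) = mex{0} = 1
G(2) = mex{1} = 0
G(3) = mex{0,0} = 1
G(4) = mex{1,1} = 0
G(5) = mex{0,0} = 1
G(6) = mex{1,1,0} = 2
G(7) = mex{2,0,1} = 3
G(8) = mex{3,1,0} = 2
G(9) = mex{2,2,1,0} = 3
G(10) = mex{3,3,0,1} = 2
G(11) = mex{2,2,1,0} = 3
G(12) = mex{3,3,2,1} = 0
G(13) = mex{0,2,3,0} = 1
G(14) = mex{1,3,2,1} = 0
G(15) = mex{0,0,3,2} = 1
G(16) = mex{1,1,2,3} = 0
G(17) = mex{0,0,3,2} = 1
G(18) = mex{1,1,0,3} = 2
G(19) = mex{2,0,1,2} = 3
G(20) = mex{3,1,0,3} = 2
G(21) = mex{2,2,1,0} = 3
G(22) = mex{3,3,0,1} = 2
G(23) = mex{2,2,1,0} = 3
G(24) = mex{3,3,2,1} = 0
G(25) = mex{0,2,3,0} = 1
G(26) = mex{1,3,2,1} = 0
G_A(26) = 0.
Stack B, S = {3, 6, 9}:
n :  0  1  2  3  4  5  6  7  8  9 10 11 12 13
G :  0  0  0  1  1  1  2  2  2  3  3  3  0  0
G_B(13) = 0.
Combined Grundy value = 0 ⊕ 0 = 0.

0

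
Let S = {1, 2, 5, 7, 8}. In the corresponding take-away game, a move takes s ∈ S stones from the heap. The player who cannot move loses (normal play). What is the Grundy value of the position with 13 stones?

1

G(0) = 0
G(1) = mex{0} = 1
G(2) = mex{1,0} = 2
G(3) = mex{2,1} = 0
G(4) = mex{0,2} = 1
G(5) = mex{1,0,0} = 2
G(6) = mex{2,1,1} = 0
G(7) = mex{0,2,2,0} = 1
G(8) = mex{1,0,0,1,0} = 2
G(9) = mex{2,1,1,2,1} = 0
G(10) = mex{0,2,2,0,2} = 1
G(11) = mex{1,0,0,1,0} = 2
G(12) = mex{2,1,1,2,1} = 0
G(13) = mex{0,2,2,0,2} = 1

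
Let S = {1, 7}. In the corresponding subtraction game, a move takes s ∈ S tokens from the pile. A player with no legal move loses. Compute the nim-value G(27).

1

G(0) = 0
G(1) = mex{0} = 1
G(2) = mex{1} = 0
G(3) = mex{0} = 1
G(4) = mex{1} = 0
G(5) = mex{0} = 1
G(6) = mex{1} = 0
G(7) = mex{0,0} = 1
G(8) = mex{1,1} = 0
G(9) = mex{0,0} = 1
G(10) = mex{1,1} = 0
G(11) = mex{0,0} = 1
G(12) = mex{1,1} = 0
G(13) = mex{0,0} = 1
G(14) = mex{1,1} = 0
G(15) = mex{0,0} = 1
G(16) = mex{1,1} = 0
G(17) = mex{0,0} = 1
G(18) = mex{1,1} = 0
G(19) = mex{0,0} = 1
G(20) = mex{1,1} = 0
G(21) = mex{0,0} = 1
G(22) = mex{1,1} = 0
G(23) = mex{0,0} = 1
G(24) = mex{1,1} = 0
G(25) = mex{0,0} = 1
G(26) = mex{1,1} = 0
G(27) = mex{0,0} = 1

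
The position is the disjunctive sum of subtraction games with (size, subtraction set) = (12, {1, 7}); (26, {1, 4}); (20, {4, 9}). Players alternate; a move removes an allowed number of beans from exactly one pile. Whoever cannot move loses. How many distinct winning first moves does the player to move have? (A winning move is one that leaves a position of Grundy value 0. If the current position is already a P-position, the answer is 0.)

Pile A, S = {1, 7}:
n :  0  1  2  3  4  5  6  7  8  9 10 11 12
G :  0  1  0  1  0  1  0  1  0  1  0  1  0
G_A(12) = 0.
Pile B, S = {1, 4}:
n :  0  1  2  3  4  5  6  7  8  9 10 11 12 13 14 15 16 17 18 19 20 21 22 23 24 25 26
G :  0  1  0  1  2  0  1  0  1  2  0  1  0  1  2  0  1  0  1  2  0  1  0  1  2  0  1
G_B(26) = 1.
Pile C, S = {4, 9}:
G(0) = 0
G(1) = mex{} = 0
G(2) = mex{} = 0
G(3) = mex{} = 0
G(4) = mex{0} = 1
G(5) = mex{0} = 1
G(6) = mex{0} = 1
G(7) = mex{0} = 1
G(8) = mex{1} = 0
G(9) = mex{1,0} = 2
G(10) = mex{1,0} = 2
G(11) = mex{1,0} = 2
G(12) = mex{0,0} = 1
G(13) = mex{2,1} = 0
G(14) = mex{2,1} = 0
G(15) = mex{2,1} = 0
G(16) = mex{1,1} = 0
G(17) = mex{0,0} = 1
G(18) = mex{0,2} = 1
G(19) = mex{0,2} = 1
G(20) = mex{0,2} = 1
G_C(20) = 1.
Combined Grundy value = 0 ⊕ 1 ⊕ 1 = 0.
A winning move leaves total XOR = 0, i.e. changes one component's Grundy value g to g ⊕ X where X is the current total.
Pile A: target g' = 0⊕0 = 0, but every legal move changes the Grundy value (mex property), so 0 moves.
Pile B: target g' = 1⊕0 = 1, but every legal move changes the Grundy value (mex property), so 0 moves.
Pile C: target g' = 1⊕0 = 1, but every legal move changes the Grundy value (mex property), so 0 moves.

0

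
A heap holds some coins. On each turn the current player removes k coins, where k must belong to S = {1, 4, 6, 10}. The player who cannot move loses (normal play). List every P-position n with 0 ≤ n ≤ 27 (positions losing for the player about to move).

G(0) = 0
G(1) = mex{0} = 1
G(2) = mex{1} = 0
G(3) = mex{0} = 1
G(4) = mex{1,0} = 2
G(5) = mex{2,1} = 0
G(6) = mex{0,0,0} = 1
G(7) = mex{1,1,1} = 0
G(8) = mex{0,2,0} = 1
G(9) = mex{1,0,1} = 2
G(10) = mex{2,1,2,0} = 3
G(11) = mex{3,0,0,1} = 2
G(12) = mex{2,1,1,0} = 3
G(13) = mex{3,2,0,1} = 4
G(14) = mex{4,3,1,2} = 0
G(15) = mex{0,2,2,0} = 1
G(16) = mex{1,3,3,1} = 0
G(17) = mex{0,4,2,0} = 1
G(18) = mex{1,0,3,1} = 2
G(19) = mex{2,1,4,2} = 0
G(20) = mex{0,0,0,3} = 1
G(21) = mex{1,1,1,2} = 0
G(22) = mex{0,2,0,3} = 1
G(23) = mex{1,0,1,4} = 2
G(24) = mex{2,1,2,0} = 3
G(25) = mex{3,0,0,1} = 2
G(26) = mex{2,1,1,0} = 3
G(27) = mex{3,2,0,1} = 4
P-positions are exactly the n with G(n) = 0.

0, 2, 5, 7, 14, 16, 19, 21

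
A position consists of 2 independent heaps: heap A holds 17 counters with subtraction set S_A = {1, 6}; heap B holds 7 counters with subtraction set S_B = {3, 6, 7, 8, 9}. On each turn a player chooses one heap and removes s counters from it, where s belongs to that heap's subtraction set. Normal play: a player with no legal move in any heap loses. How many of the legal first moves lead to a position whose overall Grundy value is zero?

Heap A, S = {1, 6}:
n :  0  1  2  3  4  5  6  7  8  9 10 11 12 13 14 15 16 17
G :  0  1  0  1  0  1  2  0  1  0  1  0  1  2  0  1  0  1
G_A(17) = 1.
Heap B, S = {3, 6, 7, 8, 9}:
n : 0 1 2 3 4 5 6 7
G : 0 0 0 1 1 1 2 2
G_B(7) = 2.
Combined Grundy value = 1 ⊕ 2 = 3.
A winning move leaves total XOR = 0, i.e. changes one component's Grundy value g to g ⊕ X where X is the current total.
Heap A: need g' = 1⊕3 = 2. Options: 17−1→G=0, 17−6→G=0. Hits: 0.
Heap B: need g' = 2⊕3 = 1. Options: 7−3→G=1, 7−6→G=0, 7−7→G=0. Hits: 1.

1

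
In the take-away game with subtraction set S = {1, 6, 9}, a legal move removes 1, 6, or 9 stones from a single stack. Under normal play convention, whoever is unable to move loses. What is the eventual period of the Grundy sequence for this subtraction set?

5

n :  0  1  2  3  4  5  6  7  8  9 10 11 12 13 14 15 16 17 18 19 20 21 22 23 24 25 26
G :  0  1  0  1  0  1  2  0  1  2  3  2  0  1  0  1  2  0  1  0  1  2  0  1  0  1  2
From n = 11 onward G(n+5) = G(n); since this holds over max(S) = 9 consecutive positions the period is 5 (pre-period 11).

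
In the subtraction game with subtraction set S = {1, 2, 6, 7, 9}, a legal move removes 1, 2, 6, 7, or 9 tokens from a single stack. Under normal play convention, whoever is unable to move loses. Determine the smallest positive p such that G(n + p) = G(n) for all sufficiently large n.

G(0) = 0
G(1) = mex{0} = 1
G(2) = mex{1,0} = 2
G(3) = mex{2,1} = 0
G(4) = mex{0,2} = 1
G(5) = mex{1,0} = 2
G(6) = mex{2,1,0} = 3
G(7) = mex{3,2,1,0} = 4
G(8) = mex{4,3,2,1} = 0
G(9) = mex{0,4,0,2,0} = 1
G(10) = mex{1,0,1,0,1} = 2
G(11) = mex{2,1,2,1,2} = 0
G(12) = mex{0,2,3,2,0} = 1
G(13) = mex{1,0,4,3,1} = 2
G(14) = mex{2,1,0,4,2} = 3
G(15) = mex{3,2,1,0,3} = 4
G(16) = mex{4,3,2,1,4} = 0
G(17) = mex{0,4,0,2,0} = 1
G(18) = mex{1,0,1,0,1} = 2
G(n+8) = G(n) holds for n = 0,…,8 (a full window of length max(S) = 9), so the sequence is purely periodic with period 8.

8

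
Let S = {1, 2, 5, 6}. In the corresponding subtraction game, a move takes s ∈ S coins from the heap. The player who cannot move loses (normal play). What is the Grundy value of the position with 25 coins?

G(0) = 0
G(1) = mex{0} = 1
G(2) = mex{1,0} = 2
G(3) = mex{2,1} = 0
G(4) = mex{0,2} = 1
G(5) = mex{1,0,0} = 2
G(6) = mex{2,1,1,0} = 3
G(7) = mex{3,2,2,1} = 0
G(8) = mex{0,3,0,2} = 1
G(9) = mex{1,0,1,0} = 2
G(10) = mex{2,1,2,1} = 0
G(11) = mex{0,2,3,2} = 1
G(12) = mex{1,0,0,3} = 2
G(13) = mex{2,1,1,0} = 3
G(14) = mex{3,2,2,1} = 0
G(15) = mex{0,3,0,2} = 1
G(16) = mex{1,0,1,0} = 2
G(17) = mex{2,1,2,1} = 0
G(18) = mex{0,2,3,2} = 1
G(19) = mex{1,0,0,3} = 2
G(20) = mex{2,1,1,0} = 3
G(21) = mex{3,2,2,1} = 0
G(22) = mex{0,3,0,2} = 1
G(23) = mex{1,0,1,0} = 2
G(24) = mex{2,1,2,1} = 0
G(25) = mex{0,2,3,2} = 1

1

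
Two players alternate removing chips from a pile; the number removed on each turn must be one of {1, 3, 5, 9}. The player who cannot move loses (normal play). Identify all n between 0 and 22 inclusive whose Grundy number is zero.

G(0) = 0
G(1) = mex{0} = 1
G(2) = mex{1} = 0
G(3) = mex{0,0} = 1
G(4) = mex{1,1} = 0
G(5) = mex{0,0,0} = 1
G(6) = mex{1,1,1} = 0
G(7) = mex{0,0,0} = 1
G(8) = mex{1,1,1} = 0
G(9) = mex{0,0,0,0} = 1
G(10) = mex{1,1,1,1} = 0
G(11) = mex{0,0,0,0} = 1
G(12) = mex{1,1,1,1} = 0
G(13) = mex{0,0,0,0} = 1
G(14) = mex{1,1,1,1} = 0
G(15) = mex{0,0,0,0} = 1
G(16) = mex{1,1,1,1} = 0
G(17) = mex{0,0,0,0} = 1
G(18) = mex{1,1,1,1} = 0
G(19) = mex{0,0,0,0} = 1
G(20) = mex{1,1,1,1} = 0
G(21) = mex{0,0,0,0} = 1
G(22) = mex{1,1,1,1} = 0
P-positions are exactly the n with G(n) = 0.

0, 2, 4, 6, 8, 10, 12, 14, 16, 18, 20, 22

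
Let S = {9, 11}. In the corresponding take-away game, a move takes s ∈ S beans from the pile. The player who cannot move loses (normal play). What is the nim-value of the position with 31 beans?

G(0) = 0
G(1) = mex{} = 0
G(2) = mex{} = 0
G(3) = mex{} = 0
G(4) = mex{} = 0
G(5) = mex{} = 0
G(6) = mex{} = 0
G(7) = mex{} = 0
G(8) = mex{} = 0
G(9) = mex{0} = 1
G(10) = mex{0} = 1
G(11) = mex{0,0} = 1
G(12) = mex{0,0} = 1
G(13) = mex{0,0} = 1
G(14) = mex{0,0} = 1
G(15) = mex{0,0} = 1
G(16) = mex{0,0} = 1
G(17) = mex{0,0} = 1
G(18) = mex{1,0} = 2
G(19) = mex{1,0} = 2
G(20) = mex{1,1} = 0
G(21) = mex{1,1} = 0
G(22) = mex{1,1} = 0
G(23) = mex{1,1} = 0
G(24) = mex{1,1} = 0
G(25) = mex{1,1} = 0
G(26) = mex{1,1} = 0
G(27) = mex{2,1} = 0
G(28) = mex{2,1} = 0
G(29) = mex{0,2} = 1
G(30) = mex{0,2} = 1
G(31) = mex{0,0} = 1

1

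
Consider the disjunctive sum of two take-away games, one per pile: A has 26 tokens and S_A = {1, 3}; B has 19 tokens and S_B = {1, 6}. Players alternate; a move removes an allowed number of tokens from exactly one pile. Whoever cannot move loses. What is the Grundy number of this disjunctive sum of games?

Pile A, S = {1, 3}:
G(0) = 0
G(1) = mex{0} = 1
G(2) = mex{1} = 0
G(3) = mex{0,0} = 1
G(4) = mex{1,1} = 0
G(5) = mex{0,0} = 1
G(6) = mex{1,1} = 0
G(7) = mex{0,0} = 1
G(8) = mex{1,1} = 0
G(9) = mex{0,0} = 1
G(10) = mex{1,1} = 0
G(11) = mex{0,0} = 1
G(12) = mex{1,1} = 0
G(13) = mex{0,0} = 1
G(14) = mex{1,1} = 0
G(15) = mex{0,0} = 1
G(16) = mex{1,1} = 0
G(17) = mex{0,0} = 1
G(18) = mex{1,1} = 0
G(19) = mex{0,0} = 1
G(20) = mex{1,1} = 0
G(21) = mex{0,0} = 1
G(22) = mex{1,1} = 0
G(23) = mex{0,0} = 1
G(24) = mex{1,1} = 0
G(25) = mex{0,0} = 1
G(26) = mex{1,1} = 0
G_A(26) = 0.
Pile B, S = {1, 6}:
G(0) = 0
G(1) = mex{0} = 1
G(2) = mex{1} = 0
G(3) = mex{0} = 1
G(4) = mex{1} = 0
G(5) = mex{0} = 1
G(6) = mex{1,0} = 2
G(7) = mex{2,1} = 0
G(8) = mex{0,0} = 1
G(9) = mex{1,1} = 0
G(10) = mex{0,0} = 1
G(11) = mex{1,1} = 0
G(12) = mex{0,2} = 1
G(13) = mex{1,0} = 2
G(14) = mex{2,1} = 0
G(15) = mex{0,0} = 1
G(16) = mex{1,1} = 0
G(17) = mex{0,0} = 1
G(18) = mex{1,1} = 0
G(19) = mex{0,2} = 1
G_B(19) = 1.
Combined Grundy value = 0 ⊕ 1 = 1.

1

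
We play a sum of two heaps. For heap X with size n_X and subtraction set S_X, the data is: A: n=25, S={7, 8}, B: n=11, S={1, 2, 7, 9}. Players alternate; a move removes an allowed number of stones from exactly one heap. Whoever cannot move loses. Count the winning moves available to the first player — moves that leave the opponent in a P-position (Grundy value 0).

Heap A, S = {7, 8}:
G(0) = 0
G(1) = mex{} = 0
G(2) = mex{} = 0
G(3) = mex{} = 0
G(4) = mex{} = 0
G(5) = mex{} = 0
G(6) = mex{} = 0
G(7) = mex{0} = 1
G(8) = mex{0,0} = 1
G(9) = mex{0,0} = 1
G(10) = mex{0,0} = 1
G(11) = mex{0,0} = 1
G(12) = mex{0,0} = 1
G(13) = mex{0,0} = 1
G(14) = mex{1,0} = 2
G(15) = mex{1,1} = 0
G(16) = mex{1,1} = 0
G(17) = mex{1,1} = 0
G(18) = mex{1,1} = 0
G(19) = mex{1,1} = 0
G(20) = mex{1,1} = 0
G(21) = mex{2,1} = 0
G(22) = mex{0,2} = 1
G(23) = mex{0,0} = 1
G(24) = mex{0,0} = 1
G(25) = mex{0,0} = 1
G_A(25) = 1.
Heap B, S = {1, 2, 7, 9}:
n :  0  1  2  3  4  5  6  7  8  9 10 11
G :  0  1  2  0  1  2  0  1  2  3  4  0
G_B(11) = 0.
Combined Grundy value = 1 ⊕ 0 = 1.
A winning move leaves total XOR = 0, i.e. changes one component's Grundy value g to g ⊕ X where X is the current total.
Heap A: need g' = 1⊕1 = 0. Options: 25−7→G=0, 25−8→G=0. Hits: 2.
Heap B: need g' = 0⊕1 = 1. Options: 11−1→G=4, 11−2→G=3, 11−7→G=1, 11−9→G=2. Hits: 1.

3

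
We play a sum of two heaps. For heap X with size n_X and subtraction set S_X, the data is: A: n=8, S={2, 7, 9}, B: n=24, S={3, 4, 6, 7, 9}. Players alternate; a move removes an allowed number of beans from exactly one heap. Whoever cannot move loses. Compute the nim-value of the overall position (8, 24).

Heap A, S = {2, 7, 9}:
G(0) = 0
G(1) = mex{} = 0
G(2) = mex{0} = 1
G(3) = mex{0} = 1
G(4) = mex{1} = 0
G(5) = mex{1} = 0
G(6) = mex{0} = 1
G(7) = mex{0,0} = 1
G(8) = mex{1,0} = 2
G_A(8) = 2.
Heap B, S = {3, 4, 6, 7, 9}:
n :  0  1  2  3  4  5  6  7  8  9 10 11 12 13 14 15 16 17 18 19 20 21 22 23 24
G :  0  0  0  1  1  1  2  2  2  3  3  3  0  0  0  1  1  1  2  2  2  3  3  3  0
G_B(24) = 0.
Combined Grundy value = 2 ⊕ 0 = 2.

2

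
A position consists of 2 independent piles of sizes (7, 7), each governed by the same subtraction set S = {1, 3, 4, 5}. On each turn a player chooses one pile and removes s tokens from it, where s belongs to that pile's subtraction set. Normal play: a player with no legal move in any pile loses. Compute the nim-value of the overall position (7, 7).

0

All piles use S = {1, 3, 4, 5}:
G(0) = 0
G(1) = mex{0} = 1
G(2) = mex{1} = 0
G(3) = mex{0,0} = 1
G(4) = mex{1,1,0} = 2
G(5) = mex{2,0,1,0} = 3
G(6) = mex{3,1,0,1} = 2
G(7) = mex{2,2,1,0} = 3
Pile A: G(7) = 3.
Pile B: G(7) = 3.
Combined Grundy value = 3 ⊕ 3 = 0.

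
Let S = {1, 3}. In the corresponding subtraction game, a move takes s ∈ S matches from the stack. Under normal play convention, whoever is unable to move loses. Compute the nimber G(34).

G(0) = 0
G(1) = mex{0} = 1
G(2) = mex{1} = 0
G(3) = mex{0,0} = 1
G(4) = mex{1,1} = 0
G(5) = mex{0,0} = 1
G(6) = mex{1,1} = 0
G(7) = mex{0,0} = 1
G(8) = mex{1,1} = 0
G(9) = mex{0,0} = 1
G(10) = mex{1,1} = 0
G(11) = mex{0,0} = 1
G(12) = mex{1,1} = 0
G(13) = mex{0,0} = 1
G(14) = mex{1,1} = 0
G(15) = mex{0,0} = 1
G(16) = mex{1,1} = 0
G(17) = mex{0,0} = 1
G(18) = mex{1,1} = 0
G(19) = mex{0,0} = 1
G(20) = mex{1,1} = 0
G(21) = mex{0,0} = 1
G(22) = mex{1,1} = 0
G(23) = mex{0,0} = 1
G(24) = mex{1,1} = 0
G(25) = mex{0,0} = 1
G(26) = mex{1,1} = 0
G(27) = mex{0,0} = 1
G(28) = mex{1,1} = 0
G(29) = mex{0,0} = 1
G(30) = mex{1,1} = 0
G(31) = mex{0,0} = 1
G(32) = mex{1,1} = 0
G(33) = mex{0,0} = 1
G(34) = mex{1,1} = 0

0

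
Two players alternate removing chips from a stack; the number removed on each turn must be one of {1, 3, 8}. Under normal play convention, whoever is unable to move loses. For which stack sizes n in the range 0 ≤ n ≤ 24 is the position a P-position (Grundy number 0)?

0, 2, 4, 6, 11, 13, 15, 17, 22, 24

G(0) = 0
G(1) = mex{0} = 1
G(2) = mex{1} = 0
G(3) = mex{0,0} = 1
G(4) = mex{1,1} = 0
G(5) = mex{0,0} = 1
G(6) = mex{1,1} = 0
G(7) = mex{0,0} = 1
G(8) = mex{1,1,0} = 2
G(9) = mex{2,0,1} = 3
G(10) = mex{3,1,0} = 2
G(11) = mex{2,2,1} = 0
G(12) = mex{0,3,0} = 1
G(13) = mex{1,2,1} = 0
G(14) = mex{0,0,0} = 1
G(15) = mex{1,1,1} = 0
G(16) = mex{0,0,2} = 1
G(17) = mex{1,1,3} = 0
G(18) = mex{0,0,2} = 1
G(19) = mex{1,1,0} = 2
G(20) = mex{2,0,1} = 3
G(21) = mex{3,1,0} = 2
G(22) = mex{2,2,1} = 0
G(23) = mex{0,3,0} = 1
G(24) = mex{1,2,1} = 0
P-positions are exactly the n with G(n) = 0.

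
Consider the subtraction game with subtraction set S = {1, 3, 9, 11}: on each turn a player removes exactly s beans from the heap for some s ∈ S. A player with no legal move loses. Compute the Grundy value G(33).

1

n :  0  1  2  3  4  5  6  7  8  9 10 11 12 13 14 15 16 17 18 19 20 21 22 23 24 25 26 27 28 29 30 31 32 33
G :  0  1  0  1  0  1  0  1  0  1  0  1  0  1  0  1  0  1  0  1  0  1  0  1  0  1  0  1  0  1  0  1  0  1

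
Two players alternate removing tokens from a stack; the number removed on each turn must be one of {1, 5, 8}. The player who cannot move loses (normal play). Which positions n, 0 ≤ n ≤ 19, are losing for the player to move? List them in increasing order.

G(0) = 0
G(1) = mex{0} = 1
G(2) = mex{1} = 0
G(3) = mex{0} = 1
G(4) = mex{1} = 0
G(5) = mex{0,0} = 1
G(6) = mex{1,1} = 0
G(7) = mex{0,0} = 1
G(8) = mex{1,1,0} = 2
G(9) = mex{2,0,1} = 3
G(10) = mex{3,1,0} = 2
G(11) = mex{2,0,1} = 3
G(12) = mex{3,1,0} = 2
G(13) = mex{2,2,1} = 0
G(14) = mex{0,3,0} = 1
G(15) = mex{1,2,1} = 0
G(16) = mex{0,3,2} = 1
G(17) = mex{1,2,3} = 0
G(18) = mex{0,0,2} = 1
G(19) = mex{1,1,3} = 0
P-positions are exactly the n with G(n) = 0.

0, 2, 4, 6, 13, 15, 17, 19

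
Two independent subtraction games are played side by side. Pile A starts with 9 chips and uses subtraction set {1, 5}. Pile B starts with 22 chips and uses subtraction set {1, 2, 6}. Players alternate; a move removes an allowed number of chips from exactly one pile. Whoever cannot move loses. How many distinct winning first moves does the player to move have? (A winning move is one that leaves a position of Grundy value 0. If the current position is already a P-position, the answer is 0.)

Pile A, S = {1, 5}:
n : 0 1 2 3 4 5 6 7 8 9
G : 0 1 0 1 0 1 0 1 0 1
G_A(9) = 1.
Pile B, S = {1, 2, 6}:
G(0) = 0
G(1) = mex{0} = 1
G(2) = mex{1,0} = 2
G(3) = mex{2,1} = 0
G(4) = mex{0,2} = 1
G(5) = mex{1,0} = 2
G(6) = mex{2,1,0} = 3
G(7) = mex{3,2,1} = 0
G(8) = mex{0,3,2} = 1
G(9) = mex{1,0,0} = 2
G(10) = mex{2,1,1} = 0
G(11) = mex{0,2,2} = 1
G(12) = mex{1,0,3} = 2
G(13) = mex{2,1,0} = 3
G(14) = mex{3,2,1} = 0
G(15) = mex{0,3,2} = 1
G(16) = mex{1,0,0} = 2
G(17) = mex{2,1,1} = 0
G(18) = mex{0,2,2} = 1
G(19) = mex{1,0,3} = 2
G(20) = mex{2,1,0} = 3
G(21) = mex{3,2,1} = 0
G(22) = mex{0,3,2} = 1
G_B(22) = 1.
Combined Grundy value = 1 ⊕ 1 = 0.
A winning move leaves total XOR = 0, i.e. changes one component's Grundy value g to g ⊕ X where X is the current total.
Pile A: target g' = 1⊕0 = 1, but every legal move changes the Grundy value (mex property), so 0 moves.
Pile B: target g' = 1⊕0 = 1, but every legal move changes the Grundy value (mex property), so 0 moves.

0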